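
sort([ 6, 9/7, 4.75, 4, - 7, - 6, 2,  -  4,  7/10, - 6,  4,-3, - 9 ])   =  [ - 9,  -  7,  -  6, - 6,-4,  -  3, 7/10, 9/7, 2,4, 4, 4.75, 6 ] 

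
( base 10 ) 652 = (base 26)p2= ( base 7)1621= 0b1010001100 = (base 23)158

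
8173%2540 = 553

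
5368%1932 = 1504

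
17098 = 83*206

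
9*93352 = 840168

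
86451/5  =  17290 + 1/5 =17290.20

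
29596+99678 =129274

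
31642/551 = 57 + 235/551 = 57.43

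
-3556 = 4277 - 7833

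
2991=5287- 2296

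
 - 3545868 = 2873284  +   - 6419152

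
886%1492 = 886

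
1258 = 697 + 561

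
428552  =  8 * 53569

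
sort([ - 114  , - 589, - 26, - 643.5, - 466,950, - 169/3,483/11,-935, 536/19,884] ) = [ - 935, -643.5, - 589, - 466,-114, - 169/3, - 26, 536/19,483/11,884 , 950]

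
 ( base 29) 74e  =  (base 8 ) 13601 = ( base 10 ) 6017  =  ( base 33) 5hb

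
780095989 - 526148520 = 253947469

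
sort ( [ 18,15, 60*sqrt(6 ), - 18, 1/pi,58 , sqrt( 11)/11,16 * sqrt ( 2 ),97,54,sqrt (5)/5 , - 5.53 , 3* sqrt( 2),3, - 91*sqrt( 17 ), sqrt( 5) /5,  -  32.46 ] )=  [-91 * sqrt(17 ), - 32.46, - 18,  -  5.53,sqrt ( 11 ) /11, 1/pi,  sqrt(5 )/5,sqrt( 5 )/5, 3,3*sqrt(2 ),15,18,16*sqrt (2),54,58,97,60*sqrt( 6 )]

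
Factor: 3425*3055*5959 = 5^3*13^1*47^1 * 59^1*101^1*137^1 = 62351251625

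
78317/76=1030  +  37/76 = 1030.49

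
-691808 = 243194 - 935002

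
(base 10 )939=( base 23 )1HJ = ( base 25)1ce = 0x3AB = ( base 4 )32223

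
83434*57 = 4755738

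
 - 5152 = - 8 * 644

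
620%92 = 68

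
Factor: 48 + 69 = 3^2*13^1 = 117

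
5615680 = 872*6440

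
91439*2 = 182878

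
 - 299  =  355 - 654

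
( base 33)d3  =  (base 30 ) ec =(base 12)300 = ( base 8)660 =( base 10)432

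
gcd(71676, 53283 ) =3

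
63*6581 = 414603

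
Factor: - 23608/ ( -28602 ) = 52/63 = 2^2*3^(  -  2 )*7^(-1)*13^1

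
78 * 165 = 12870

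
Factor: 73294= 2^1*13^1 *2819^1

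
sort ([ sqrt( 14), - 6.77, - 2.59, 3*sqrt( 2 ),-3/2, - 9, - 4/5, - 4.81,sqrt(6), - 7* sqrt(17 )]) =[-7*sqrt ( 17 ), - 9,  -  6.77, - 4.81, - 2.59, - 3/2, - 4/5,sqrt( 6) , sqrt(14 ), 3 * sqrt(2) ] 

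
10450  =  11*950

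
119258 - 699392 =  - 580134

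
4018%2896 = 1122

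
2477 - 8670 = - 6193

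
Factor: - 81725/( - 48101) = 5^2*7^1*103^( - 1) = 175/103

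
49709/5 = 49709/5 =9941.80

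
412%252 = 160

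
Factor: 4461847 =13^1*343219^1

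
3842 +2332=6174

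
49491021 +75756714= 125247735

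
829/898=829/898 = 0.92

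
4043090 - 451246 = 3591844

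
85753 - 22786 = 62967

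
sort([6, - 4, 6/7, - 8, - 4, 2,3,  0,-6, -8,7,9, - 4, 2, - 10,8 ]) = [ - 10, - 8,-8, - 6,-4,  -  4, - 4, 0,6/7,2 , 2,3, 6,7,8,9 ] 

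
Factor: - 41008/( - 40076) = 44/43= 2^2*11^1* 43^( - 1 ) 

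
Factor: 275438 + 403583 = 679021 = 7^1*97003^1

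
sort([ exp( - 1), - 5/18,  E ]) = [ - 5/18,exp( - 1),  E ]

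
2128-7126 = -4998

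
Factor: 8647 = 8647^1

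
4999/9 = 4999/9  =  555.44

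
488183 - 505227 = - 17044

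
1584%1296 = 288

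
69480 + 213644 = 283124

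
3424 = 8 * 428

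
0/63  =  0 = 0.00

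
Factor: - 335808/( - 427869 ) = 704/897 = 2^6*3^( - 1)*11^1*13^ ( - 1)*23^(-1)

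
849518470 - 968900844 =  - 119382374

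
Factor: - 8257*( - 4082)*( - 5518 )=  - 185984598332 = - 2^2 * 13^1*23^1*31^1*89^1 * 157^1*359^1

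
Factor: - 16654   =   - 2^1*11^1*757^1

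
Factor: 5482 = 2^1*2741^1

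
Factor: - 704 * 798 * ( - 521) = 2^7 *3^1*7^1*11^1 * 19^1*521^1=292693632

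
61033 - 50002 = 11031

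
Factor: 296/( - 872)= - 37^1*109^( - 1 ) = -37/109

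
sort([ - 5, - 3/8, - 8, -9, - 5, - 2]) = [- 9, - 8, - 5, - 5 , - 2, - 3/8 ]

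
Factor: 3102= 2^1*3^1*11^1*47^1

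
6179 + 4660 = 10839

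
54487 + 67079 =121566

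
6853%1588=501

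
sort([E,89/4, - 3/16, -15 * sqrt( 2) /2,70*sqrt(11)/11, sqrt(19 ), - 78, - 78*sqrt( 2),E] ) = [  -  78*sqrt ( 2), - 78, - 15*  sqrt( 2 )/2, - 3/16,E,E,sqrt( 19), 70*sqrt(11 ) /11,89/4]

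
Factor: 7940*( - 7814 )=-2^3*5^1*397^1*3907^1 = - 62043160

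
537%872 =537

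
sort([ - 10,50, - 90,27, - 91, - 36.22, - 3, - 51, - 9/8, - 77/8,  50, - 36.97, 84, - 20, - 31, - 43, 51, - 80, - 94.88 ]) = [ - 94.88,  -  91, - 90, - 80, - 51,  -  43, - 36.97, - 36.22, - 31, - 20,-10, - 77/8, - 3,  -  9/8,27,50,50, 51, 84] 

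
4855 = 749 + 4106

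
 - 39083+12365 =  - 26718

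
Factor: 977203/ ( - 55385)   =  - 5^( - 1)*11^( - 1)*19^( - 1) * 53^(-1 )*977203^1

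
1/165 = 1/165 = 0.01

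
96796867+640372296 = 737169163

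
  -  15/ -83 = 15/83 = 0.18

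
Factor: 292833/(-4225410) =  - 32537/469490 = -2^( - 1)*5^( -1 )*7^(  -  1)*19^( -1)*353^(-1)*32537^1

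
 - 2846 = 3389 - 6235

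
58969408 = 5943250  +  53026158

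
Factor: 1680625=5^4 *2689^1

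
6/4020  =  1/670 = 0.00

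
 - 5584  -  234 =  - 5818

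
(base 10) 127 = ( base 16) 7f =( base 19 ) 6D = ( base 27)4J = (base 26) 4N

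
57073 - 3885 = 53188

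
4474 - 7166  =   - 2692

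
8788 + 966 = 9754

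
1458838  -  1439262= 19576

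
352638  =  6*58773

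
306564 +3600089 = 3906653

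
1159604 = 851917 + 307687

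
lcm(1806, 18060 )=18060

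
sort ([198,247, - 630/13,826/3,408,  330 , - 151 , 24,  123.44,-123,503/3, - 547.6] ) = [ - 547.6, - 151, - 123,-630/13,24,123.44,503/3, 198,  247,826/3, 330,  408]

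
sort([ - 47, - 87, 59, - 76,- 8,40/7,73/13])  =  [ - 87, - 76,-47, - 8, 73/13, 40/7  ,  59] 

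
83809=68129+15680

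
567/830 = 567/830 = 0.68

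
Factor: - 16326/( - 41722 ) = 9/23 =3^2*23^( - 1 ) 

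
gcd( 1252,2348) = 4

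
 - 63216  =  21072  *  ( - 3 )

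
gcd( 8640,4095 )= 45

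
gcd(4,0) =4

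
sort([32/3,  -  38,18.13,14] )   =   [-38,  32/3,14,18.13]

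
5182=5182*1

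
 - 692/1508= - 1 + 204/377= - 0.46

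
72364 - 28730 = 43634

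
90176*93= 8386368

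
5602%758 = 296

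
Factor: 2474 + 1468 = 3942 = 2^1  *3^3*73^1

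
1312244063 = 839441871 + 472802192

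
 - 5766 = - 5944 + 178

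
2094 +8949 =11043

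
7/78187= 7/78187 =0.00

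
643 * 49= 31507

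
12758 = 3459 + 9299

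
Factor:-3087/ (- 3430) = 9/10 = 2^(  -  1 )*3^2*5^( - 1 ) 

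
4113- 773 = 3340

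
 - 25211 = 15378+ - 40589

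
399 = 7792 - 7393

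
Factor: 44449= 44449^1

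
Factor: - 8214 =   -  2^1*3^1*37^2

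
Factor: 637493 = 163^1 * 3911^1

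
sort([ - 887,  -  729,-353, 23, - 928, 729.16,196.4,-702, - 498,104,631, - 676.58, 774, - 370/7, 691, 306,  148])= [-928, - 887 ,-729,-702 , -676.58 ,-498, - 353, - 370/7, 23, 104,148, 196.4,306, 631,691 , 729.16,  774]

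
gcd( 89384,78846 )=2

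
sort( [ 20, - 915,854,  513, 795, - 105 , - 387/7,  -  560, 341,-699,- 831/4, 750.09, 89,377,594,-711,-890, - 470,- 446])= [-915, - 890, - 711, - 699 , -560, - 470,  -  446, - 831/4, -105, - 387/7, 20,  89,341, 377, 513, 594,  750.09, 795,854] 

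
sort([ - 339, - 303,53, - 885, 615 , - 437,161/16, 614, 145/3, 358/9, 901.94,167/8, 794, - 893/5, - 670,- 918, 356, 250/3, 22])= [ - 918, - 885, - 670 ,-437,  -  339, - 303 , - 893/5,161/16, 167/8, 22,358/9, 145/3,53,250/3,  356, 614, 615,794, 901.94] 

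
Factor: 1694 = 2^1*7^1*11^2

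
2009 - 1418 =591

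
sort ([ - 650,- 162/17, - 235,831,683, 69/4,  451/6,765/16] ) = [- 650, - 235, - 162/17,69/4,765/16,451/6,683,831 ]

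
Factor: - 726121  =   - 11^2*17^1*353^1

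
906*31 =28086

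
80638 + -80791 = -153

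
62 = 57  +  5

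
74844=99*756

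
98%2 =0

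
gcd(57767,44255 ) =1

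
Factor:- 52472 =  - 2^3*7^1*937^1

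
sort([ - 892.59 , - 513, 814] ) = [-892.59, - 513, 814]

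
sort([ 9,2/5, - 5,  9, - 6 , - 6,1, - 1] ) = [-6, - 6, - 5 , - 1 , 2/5, 1,9,9]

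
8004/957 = 8+ 4/11 = 8.36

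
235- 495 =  - 260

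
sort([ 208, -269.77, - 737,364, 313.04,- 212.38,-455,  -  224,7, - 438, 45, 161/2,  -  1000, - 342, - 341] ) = [ - 1000,  -  737, - 455 ,-438, - 342,-341, - 269.77 , - 224, - 212.38,7,  45, 161/2, 208 , 313.04,  364]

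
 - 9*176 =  -1584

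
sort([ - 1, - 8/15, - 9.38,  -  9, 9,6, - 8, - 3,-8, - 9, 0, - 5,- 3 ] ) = [ - 9.38, - 9, - 9, - 8, - 8, - 5, - 3, - 3, - 1, - 8/15, 0, 6,  9] 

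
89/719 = 89/719 = 0.12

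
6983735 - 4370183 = 2613552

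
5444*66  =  359304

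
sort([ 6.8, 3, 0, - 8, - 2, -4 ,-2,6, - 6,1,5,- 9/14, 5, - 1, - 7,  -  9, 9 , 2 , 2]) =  [ - 9, - 8, - 7, - 6, - 4, -2 , - 2 , -1, - 9/14, 0,1, 2,2, 3, 5,5, 6,6.8, 9 ]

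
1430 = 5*286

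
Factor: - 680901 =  - 3^1*13^2 * 17^1 *79^1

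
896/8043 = 128/1149 = 0.11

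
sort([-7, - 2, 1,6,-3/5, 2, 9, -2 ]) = [ - 7,-2,- 2,- 3/5, 1 , 2,6, 9 ] 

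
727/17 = 42 + 13/17 = 42.76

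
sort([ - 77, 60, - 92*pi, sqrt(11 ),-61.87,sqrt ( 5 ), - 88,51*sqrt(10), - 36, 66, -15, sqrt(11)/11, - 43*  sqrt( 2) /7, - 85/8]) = [ - 92*pi, - 88,  -  77,  -  61.87,-36, - 15, - 85/8, - 43 * sqrt(2 ) /7,sqrt(11)/11, sqrt( 5 ), sqrt (11 ),  60, 66, 51*sqrt(10)]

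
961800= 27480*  35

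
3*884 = 2652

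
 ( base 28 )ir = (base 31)h4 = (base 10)531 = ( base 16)213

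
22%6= 4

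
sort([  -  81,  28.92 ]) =[-81 , 28.92]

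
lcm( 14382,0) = 0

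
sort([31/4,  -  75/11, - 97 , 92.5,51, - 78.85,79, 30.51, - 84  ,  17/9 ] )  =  [ - 97,-84, - 78.85, - 75/11 , 17/9,  31/4 , 30.51,51,79 , 92.5]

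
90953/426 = 213+215/426  =  213.50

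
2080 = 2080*1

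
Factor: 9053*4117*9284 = 346025830084= 2^2*11^2*23^1*179^1*211^1*823^1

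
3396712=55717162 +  - 52320450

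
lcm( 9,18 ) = 18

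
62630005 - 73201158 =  - 10571153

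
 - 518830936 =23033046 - 541863982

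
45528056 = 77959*584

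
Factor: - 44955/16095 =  - 81/29 = - 3^4 * 29^( - 1)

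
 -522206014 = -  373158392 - 149047622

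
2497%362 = 325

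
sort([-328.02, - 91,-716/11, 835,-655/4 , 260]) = [ - 328.02, - 655/4, - 91,-716/11,  260,835]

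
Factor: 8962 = 2^1*4481^1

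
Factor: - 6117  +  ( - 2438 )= - 5^1 * 29^1*59^1 = -8555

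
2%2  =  0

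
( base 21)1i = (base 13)30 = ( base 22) 1h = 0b100111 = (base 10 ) 39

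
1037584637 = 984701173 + 52883464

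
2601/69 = 867/23 = 37.70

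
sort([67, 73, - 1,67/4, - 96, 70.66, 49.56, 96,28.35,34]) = [ -96,-1,67/4,28.35,  34, 49.56, 67,70.66, 73,  96] 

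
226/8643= 226/8643 = 0.03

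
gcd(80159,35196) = 1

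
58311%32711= 25600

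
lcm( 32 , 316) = 2528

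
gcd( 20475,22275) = 225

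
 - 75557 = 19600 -95157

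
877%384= 109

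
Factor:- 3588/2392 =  - 2^( - 1 )*3^1 = - 3/2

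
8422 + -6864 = 1558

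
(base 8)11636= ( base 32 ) 4su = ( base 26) 7b4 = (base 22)a86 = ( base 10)5022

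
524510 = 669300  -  144790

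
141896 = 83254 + 58642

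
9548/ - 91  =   - 105  +  1/13  =  - 104.92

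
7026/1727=7026/1727= 4.07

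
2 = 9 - 7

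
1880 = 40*47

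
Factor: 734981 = 13^2*4349^1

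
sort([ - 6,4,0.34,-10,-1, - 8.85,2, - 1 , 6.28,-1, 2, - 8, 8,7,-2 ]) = [-10,-8.85,-8,-6, - 2, - 1  ,-1, - 1,0.34,2,2,4,6.28 , 7,8]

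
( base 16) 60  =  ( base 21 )4C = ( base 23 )44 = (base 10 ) 96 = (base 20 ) 4G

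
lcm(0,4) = 0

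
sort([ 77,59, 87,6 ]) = [ 6, 59, 77,87]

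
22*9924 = 218328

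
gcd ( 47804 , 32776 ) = 68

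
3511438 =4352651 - 841213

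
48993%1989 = 1257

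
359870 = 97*3710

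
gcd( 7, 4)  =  1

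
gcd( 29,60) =1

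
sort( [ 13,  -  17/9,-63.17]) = [ - 63.17,-17/9,13 ]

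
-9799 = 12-9811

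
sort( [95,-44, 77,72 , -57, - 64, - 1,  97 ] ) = [- 64, - 57, - 44,  -  1, 72,77, 95, 97]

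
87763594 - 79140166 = 8623428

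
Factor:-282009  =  -3^1*7^1 * 13^1*1033^1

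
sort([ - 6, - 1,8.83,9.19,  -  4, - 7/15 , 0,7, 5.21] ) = [ - 6, - 4, - 1,- 7/15, 0,5.21,7,8.83, 9.19]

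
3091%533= 426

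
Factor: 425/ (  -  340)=- 5/4 = -  2^(-2)*5^1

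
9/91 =9/91 = 0.10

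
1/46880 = 1/46880 = 0.00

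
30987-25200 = 5787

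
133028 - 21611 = 111417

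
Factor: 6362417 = 137^1*46441^1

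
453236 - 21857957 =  - 21404721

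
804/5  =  804/5 = 160.80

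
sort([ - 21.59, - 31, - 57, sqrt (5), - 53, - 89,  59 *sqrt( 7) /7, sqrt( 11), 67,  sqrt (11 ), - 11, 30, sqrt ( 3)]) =[-89, - 57, - 53, - 31,-21.59, -11,sqrt( 3) , sqrt(5),sqrt( 11),sqrt(11),  59*sqrt ( 7)/7, 30,67]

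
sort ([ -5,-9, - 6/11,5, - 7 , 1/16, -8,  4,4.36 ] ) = [ - 9, -8, - 7,-5, - 6/11, 1/16, 4,4.36,5]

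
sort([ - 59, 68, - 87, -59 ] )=[ - 87, - 59,-59,68]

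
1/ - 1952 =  - 1/1952 = -0.00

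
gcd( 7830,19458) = 18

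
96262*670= 64495540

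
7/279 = 7/279 = 0.03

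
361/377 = 361/377=0.96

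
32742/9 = 3638 = 3638.00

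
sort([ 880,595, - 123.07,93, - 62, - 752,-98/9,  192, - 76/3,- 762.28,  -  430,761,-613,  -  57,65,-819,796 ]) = [ - 819,-762.28,  -  752,-613,  -  430, - 123.07,-62,-57, - 76/3, - 98/9,65, 93, 192, 595,761,796, 880]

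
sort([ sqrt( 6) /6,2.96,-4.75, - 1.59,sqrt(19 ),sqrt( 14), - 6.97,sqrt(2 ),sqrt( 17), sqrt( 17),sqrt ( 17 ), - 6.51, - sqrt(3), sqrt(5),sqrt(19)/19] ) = [ - 6.97, - 6.51, - 4.75, - sqrt ( 3 ), - 1.59,sqrt(19) /19,sqrt( 6)/6,sqrt(2 ),sqrt( 5 ),  2.96,sqrt( 14), sqrt(17), sqrt ( 17),sqrt(17),sqrt( 19)]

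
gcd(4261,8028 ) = 1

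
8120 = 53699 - 45579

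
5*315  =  1575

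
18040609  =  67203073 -49162464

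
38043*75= 2853225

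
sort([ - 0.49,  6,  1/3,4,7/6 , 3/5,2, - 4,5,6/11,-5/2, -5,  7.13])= [ - 5 , - 4, -5/2, - 0.49, 1/3 , 6/11, 3/5,7/6,  2, 4, 5 , 6,  7.13 ] 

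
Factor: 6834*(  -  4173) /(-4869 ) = 3168698/541 = 2^1 * 13^1*17^1*67^1 * 107^1*541^( -1)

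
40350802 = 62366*647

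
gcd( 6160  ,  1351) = 7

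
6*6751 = 40506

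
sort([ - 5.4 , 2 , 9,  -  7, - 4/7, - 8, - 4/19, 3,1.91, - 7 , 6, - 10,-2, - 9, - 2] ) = [ - 10,-9, - 8, - 7 , - 7, - 5.4, - 2, - 2, - 4/7,  -  4/19, 1.91,2 , 3,6, 9 ] 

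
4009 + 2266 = 6275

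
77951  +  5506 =83457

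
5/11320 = 1/2264 = 0.00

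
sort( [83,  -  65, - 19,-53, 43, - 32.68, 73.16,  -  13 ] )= [ - 65, - 53, - 32.68, - 19,-13, 43, 73.16,83]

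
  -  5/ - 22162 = 5/22162 = 0.00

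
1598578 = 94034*17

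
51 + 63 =114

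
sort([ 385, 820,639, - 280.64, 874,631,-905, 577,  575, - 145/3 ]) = [ - 905,-280.64, - 145/3, 385 , 575,577,631,639,820, 874 ]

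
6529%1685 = 1474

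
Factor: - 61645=  -  5^1*12329^1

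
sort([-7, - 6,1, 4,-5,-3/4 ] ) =[ - 7, - 6, - 5,-3/4,1, 4]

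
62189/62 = 62189/62 = 1003.05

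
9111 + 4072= 13183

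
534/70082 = 267/35041 = 0.01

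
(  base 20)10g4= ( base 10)8324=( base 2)10000010000100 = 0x2084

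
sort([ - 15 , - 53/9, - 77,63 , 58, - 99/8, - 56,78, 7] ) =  [ -77, - 56, -15, - 99/8, - 53/9,  7, 58, 63, 78]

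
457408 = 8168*56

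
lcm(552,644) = 3864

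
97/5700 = 97/5700= 0.02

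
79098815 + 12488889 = 91587704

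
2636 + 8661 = 11297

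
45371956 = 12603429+32768527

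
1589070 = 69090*23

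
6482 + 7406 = 13888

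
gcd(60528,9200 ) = 16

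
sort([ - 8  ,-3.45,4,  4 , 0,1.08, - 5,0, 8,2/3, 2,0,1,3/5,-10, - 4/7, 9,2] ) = [ - 10, - 8,  -  5, - 3.45,-4/7, 0,0,0,  3/5,2/3, 1, 1.08,  2,  2,4,4, 8, 9 ] 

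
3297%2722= 575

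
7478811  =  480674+6998137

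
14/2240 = 1/160=0.01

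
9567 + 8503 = 18070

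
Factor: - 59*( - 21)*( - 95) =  - 3^1*5^1*7^1 * 19^1 *59^1=- 117705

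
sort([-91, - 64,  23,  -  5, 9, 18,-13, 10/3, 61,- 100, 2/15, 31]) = [ - 100, - 91, - 64,-13, - 5, 2/15 , 10/3,9, 18,23, 31, 61]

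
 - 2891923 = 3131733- 6023656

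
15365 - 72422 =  - 57057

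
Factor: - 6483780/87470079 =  - 2^2*3^2 *5^1*701^ ( - 1 )*12007^1*41593^( - 1) = -2161260/29156693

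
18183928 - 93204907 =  - 75020979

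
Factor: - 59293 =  - 13^1  *4561^1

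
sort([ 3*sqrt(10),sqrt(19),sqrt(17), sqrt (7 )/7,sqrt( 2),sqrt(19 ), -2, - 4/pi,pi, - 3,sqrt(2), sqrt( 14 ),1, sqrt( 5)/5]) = [-3,-2, - 4/pi,sqrt(7) /7,sqrt( 5 )/5,1, sqrt( 2 ),sqrt( 2),  pi,sqrt(14),sqrt(17),sqrt(19), sqrt( 19),  3*sqrt( 10)]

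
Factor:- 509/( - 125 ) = 5^(-3)*509^1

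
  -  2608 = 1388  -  3996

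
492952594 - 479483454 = 13469140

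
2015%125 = 15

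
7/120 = 7/120 = 0.06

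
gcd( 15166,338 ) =2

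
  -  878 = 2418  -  3296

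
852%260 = 72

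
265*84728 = 22452920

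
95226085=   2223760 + 93002325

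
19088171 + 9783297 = 28871468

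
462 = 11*42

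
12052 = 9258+2794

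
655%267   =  121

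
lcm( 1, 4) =4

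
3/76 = 3/76= 0.04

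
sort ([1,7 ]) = [ 1,7] 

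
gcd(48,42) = 6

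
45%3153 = 45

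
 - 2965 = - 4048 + 1083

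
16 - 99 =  - 83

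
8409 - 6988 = 1421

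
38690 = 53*730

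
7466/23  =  324 + 14/23 = 324.61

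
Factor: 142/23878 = 71^1*11939^( - 1)   =  71/11939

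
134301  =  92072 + 42229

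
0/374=0 = 0.00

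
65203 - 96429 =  - 31226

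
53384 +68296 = 121680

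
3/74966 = 3/74966 =0.00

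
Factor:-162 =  - 2^1*3^4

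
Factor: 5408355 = 3^1 * 5^1*29^1*12433^1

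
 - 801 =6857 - 7658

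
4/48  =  1/12  =  0.08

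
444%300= 144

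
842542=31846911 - 31004369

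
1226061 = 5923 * 207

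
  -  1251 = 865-2116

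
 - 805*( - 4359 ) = 3508995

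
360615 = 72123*5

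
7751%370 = 351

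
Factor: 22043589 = 3^1 * 593^1*12391^1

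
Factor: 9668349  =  3^3*23^1*15569^1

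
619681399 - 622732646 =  - 3051247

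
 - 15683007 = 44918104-60601111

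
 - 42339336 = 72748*(  -  582)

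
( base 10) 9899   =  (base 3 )111120122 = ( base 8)23253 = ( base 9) 14518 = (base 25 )FKO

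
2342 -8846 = -6504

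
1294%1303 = 1294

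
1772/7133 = 1772/7133 = 0.25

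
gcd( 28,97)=1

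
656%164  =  0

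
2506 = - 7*( - 358 ) 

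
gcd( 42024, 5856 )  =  24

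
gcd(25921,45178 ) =49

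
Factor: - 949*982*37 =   -  34480966 = - 2^1*13^1 * 37^1*73^1*491^1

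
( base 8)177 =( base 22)5H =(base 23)5C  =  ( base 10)127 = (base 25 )52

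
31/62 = 1/2=0.50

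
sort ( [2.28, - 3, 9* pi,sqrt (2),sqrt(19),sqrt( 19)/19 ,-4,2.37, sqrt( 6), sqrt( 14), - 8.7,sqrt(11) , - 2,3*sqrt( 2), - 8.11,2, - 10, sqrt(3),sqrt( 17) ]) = [ - 10, - 8.7, - 8.11, - 4, - 3, - 2,sqrt( 19)/19,sqrt(2),sqrt( 3), 2, 2.28,2.37,sqrt( 6), sqrt (11),sqrt(14),sqrt( 17 ), 3* sqrt( 2),sqrt( 19 ),9*pi] 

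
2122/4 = 530 + 1/2 = 530.50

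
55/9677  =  55/9677 = 0.01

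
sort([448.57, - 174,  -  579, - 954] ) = [ - 954, - 579, - 174,448.57]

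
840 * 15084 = 12670560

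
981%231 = 57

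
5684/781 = 5684/781 = 7.28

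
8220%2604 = 408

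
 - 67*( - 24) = 1608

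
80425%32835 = 14755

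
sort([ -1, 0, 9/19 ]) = [-1, 0, 9/19 ] 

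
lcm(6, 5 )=30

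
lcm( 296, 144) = 5328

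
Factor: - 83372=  - 2^2*19^1*1097^1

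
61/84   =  61/84 = 0.73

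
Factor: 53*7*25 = 5^2*7^1*53^1 = 9275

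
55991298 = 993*56386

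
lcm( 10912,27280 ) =54560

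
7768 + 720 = 8488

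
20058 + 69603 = 89661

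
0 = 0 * 922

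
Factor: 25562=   2^1*12781^1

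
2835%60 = 15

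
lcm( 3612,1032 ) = 7224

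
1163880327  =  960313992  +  203566335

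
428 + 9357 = 9785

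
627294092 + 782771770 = 1410065862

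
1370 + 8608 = 9978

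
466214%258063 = 208151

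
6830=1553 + 5277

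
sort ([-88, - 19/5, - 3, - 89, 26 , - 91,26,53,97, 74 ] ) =[ - 91 ,  -  89,-88,-19/5, - 3 , 26,26,53,74, 97]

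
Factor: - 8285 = -5^1* 1657^1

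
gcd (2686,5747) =1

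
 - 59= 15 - 74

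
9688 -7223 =2465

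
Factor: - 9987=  - 3^1 * 3329^1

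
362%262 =100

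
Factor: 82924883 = 82924883^1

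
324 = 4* 81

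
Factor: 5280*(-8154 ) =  - 43053120 = - 2^6 * 3^4*5^1*11^1*151^1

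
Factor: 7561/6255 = 3^ (-2)*5^(  -  1)*139^ ( - 1)*7561^1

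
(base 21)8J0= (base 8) 7527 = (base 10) 3927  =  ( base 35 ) 377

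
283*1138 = 322054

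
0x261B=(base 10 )9755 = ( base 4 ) 2120123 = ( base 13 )4595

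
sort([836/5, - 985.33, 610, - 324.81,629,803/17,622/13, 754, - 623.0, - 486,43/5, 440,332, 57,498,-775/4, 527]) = [-985.33, - 623.0,-486 ,  -  324.81, -775/4,  43/5, 803/17,622/13,  57, 836/5,332,440,498,527,610 , 629,754 ]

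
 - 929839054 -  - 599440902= - 330398152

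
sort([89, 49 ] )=[49, 89] 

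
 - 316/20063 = -316/20063 = - 0.02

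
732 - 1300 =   -  568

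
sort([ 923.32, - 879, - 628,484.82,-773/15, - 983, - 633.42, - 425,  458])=[ - 983, - 879, - 633.42, - 628, - 425 , - 773/15, 458, 484.82,923.32]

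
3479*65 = 226135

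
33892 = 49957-16065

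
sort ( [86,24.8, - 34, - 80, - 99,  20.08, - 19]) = [-99, - 80, - 34,- 19, 20.08, 24.8, 86] 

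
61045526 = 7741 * 7886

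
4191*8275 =34680525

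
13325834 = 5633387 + 7692447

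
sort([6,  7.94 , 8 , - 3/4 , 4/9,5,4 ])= [  -  3/4,4/9 , 4 , 5, 6, 7.94,8 ]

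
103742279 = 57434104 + 46308175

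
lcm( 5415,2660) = 151620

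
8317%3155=2007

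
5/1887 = 5/1887 = 0.00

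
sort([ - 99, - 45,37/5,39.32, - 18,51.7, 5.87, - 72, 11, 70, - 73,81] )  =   [  -  99 , - 73, - 72,-45, - 18, 5.87, 37/5, 11, 39.32, 51.7,70, 81] 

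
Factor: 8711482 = 2^1*13^1*335057^1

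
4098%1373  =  1352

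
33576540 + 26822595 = 60399135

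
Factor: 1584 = 2^4* 3^2*11^1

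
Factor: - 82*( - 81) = 6642 =2^1*3^4*41^1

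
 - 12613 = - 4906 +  - 7707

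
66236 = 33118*2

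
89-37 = 52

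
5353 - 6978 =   -  1625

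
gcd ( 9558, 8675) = 1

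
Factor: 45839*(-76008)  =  -3484130712  =  -2^3*3^1*23^1*1993^1*3167^1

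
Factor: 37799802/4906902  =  3^1 * 7^(- 1 ) * 11^( - 1)*13^ (  -  1 ) * 19^ ( - 1 )*43^(  -  1)*383^1*5483^1 = 6299967/817817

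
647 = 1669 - 1022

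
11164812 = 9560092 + 1604720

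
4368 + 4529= 8897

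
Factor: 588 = 2^2*3^1*7^2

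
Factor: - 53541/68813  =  -3^4 *661^1 * 68813^( - 1 )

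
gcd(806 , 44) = 2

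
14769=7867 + 6902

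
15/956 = 15/956 = 0.02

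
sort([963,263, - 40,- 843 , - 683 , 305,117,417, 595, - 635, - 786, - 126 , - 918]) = [ - 918, - 843,-786, - 683, - 635, - 126 ,-40,117,263 , 305,  417,595,  963 ] 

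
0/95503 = 0 = 0.00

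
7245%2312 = 309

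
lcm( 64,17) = 1088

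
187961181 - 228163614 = -40202433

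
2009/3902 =2009/3902 =0.51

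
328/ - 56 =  - 41/7 = - 5.86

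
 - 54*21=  - 1134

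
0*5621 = 0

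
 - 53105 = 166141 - 219246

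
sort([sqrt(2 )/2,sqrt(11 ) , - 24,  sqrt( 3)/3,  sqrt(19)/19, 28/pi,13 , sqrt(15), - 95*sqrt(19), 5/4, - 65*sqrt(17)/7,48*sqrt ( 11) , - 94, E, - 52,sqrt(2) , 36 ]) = [ - 95*sqrt( 19 ), - 94, - 52, - 65 * sqrt( 17)/7 ,  -  24 , sqrt(19)/19,sqrt(3)/3, sqrt(2)/2 , 5/4,sqrt( 2),E,sqrt( 11 ), sqrt( 15), 28/pi,13,36 , 48*sqrt(11) ]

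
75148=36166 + 38982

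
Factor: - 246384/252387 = - 2^4*59^1*967^ ( - 1)= - 944/967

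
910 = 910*1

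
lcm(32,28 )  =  224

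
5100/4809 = 1700/1603 = 1.06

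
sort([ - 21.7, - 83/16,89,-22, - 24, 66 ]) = [ - 24,-22, - 21.7 , - 83/16, 66 , 89 ]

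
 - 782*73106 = - 57168892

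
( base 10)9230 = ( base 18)1A8E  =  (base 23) HA7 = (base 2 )10010000001110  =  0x240e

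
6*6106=36636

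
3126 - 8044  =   - 4918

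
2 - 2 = 0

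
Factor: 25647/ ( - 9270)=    - 2^( - 1 )*3^( - 1 ) * 5^ ( - 1 )*83^1 = - 83/30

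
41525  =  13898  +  27627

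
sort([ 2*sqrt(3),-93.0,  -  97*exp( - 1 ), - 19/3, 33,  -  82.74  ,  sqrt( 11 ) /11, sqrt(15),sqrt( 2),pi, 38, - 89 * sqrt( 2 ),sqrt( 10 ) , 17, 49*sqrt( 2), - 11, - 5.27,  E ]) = [-89*sqrt(2 ), - 93.0, - 82.74 , - 97 * exp( - 1 ), - 11 , - 19/3,-5.27,  sqrt( 11 ) /11,sqrt( 2), E, pi,sqrt(10 ),2*sqrt(3 ), sqrt( 15 ),17 , 33,38 , 49*sqrt( 2)]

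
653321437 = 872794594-219473157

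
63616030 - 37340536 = 26275494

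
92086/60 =1534 +23/30 = 1534.77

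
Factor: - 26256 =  - 2^4*3^1*547^1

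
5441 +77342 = 82783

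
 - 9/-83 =9/83= 0.11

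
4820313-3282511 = 1537802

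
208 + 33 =241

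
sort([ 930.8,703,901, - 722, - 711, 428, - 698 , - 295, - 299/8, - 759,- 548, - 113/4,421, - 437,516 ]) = [ - 759,-722, - 711, - 698, - 548, - 437, - 295, -299/8, - 113/4,421,428, 516,703, 901, 930.8] 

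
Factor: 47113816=2^3*157^1*37511^1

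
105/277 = 105/277  =  0.38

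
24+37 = 61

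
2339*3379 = 7903481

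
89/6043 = 89/6043=0.01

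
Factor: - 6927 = -3^1*2309^1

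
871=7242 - 6371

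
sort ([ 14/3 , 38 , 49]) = [14/3, 38, 49]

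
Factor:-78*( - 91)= 7098 = 2^1*3^1 * 7^1*13^2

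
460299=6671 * 69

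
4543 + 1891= 6434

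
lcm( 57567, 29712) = 921072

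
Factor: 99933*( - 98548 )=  - 9848197284 = - 2^2*3^1*71^1*347^1*33311^1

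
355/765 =71/153= 0.46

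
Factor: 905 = 5^1*181^1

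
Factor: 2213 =2213^1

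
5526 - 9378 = -3852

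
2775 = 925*3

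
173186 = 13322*13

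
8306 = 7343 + 963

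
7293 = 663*11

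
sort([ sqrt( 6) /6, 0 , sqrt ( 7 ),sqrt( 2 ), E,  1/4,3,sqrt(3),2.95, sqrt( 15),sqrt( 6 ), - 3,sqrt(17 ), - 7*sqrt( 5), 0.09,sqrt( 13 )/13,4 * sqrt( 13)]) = [ - 7*sqrt(5 ), - 3,0, 0.09,1/4, sqrt( 13 )/13, sqrt( 6)/6, sqrt( 2), sqrt( 3 ), sqrt( 6),sqrt(7 ) , E,2.95,3,sqrt( 15), sqrt( 17) , 4*sqrt( 13 )]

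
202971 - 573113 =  - 370142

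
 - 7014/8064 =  - 1+25/192 = - 0.87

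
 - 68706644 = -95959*716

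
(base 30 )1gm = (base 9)1827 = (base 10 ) 1402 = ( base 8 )2572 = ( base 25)262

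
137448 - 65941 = 71507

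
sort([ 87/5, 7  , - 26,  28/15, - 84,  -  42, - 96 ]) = [-96, - 84, - 42, - 26, 28/15,7, 87/5] 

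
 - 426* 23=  - 9798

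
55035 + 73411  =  128446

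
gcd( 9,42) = 3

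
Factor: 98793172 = 2^2*379^1 * 65167^1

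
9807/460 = 9807/460= 21.32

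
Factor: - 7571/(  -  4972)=2^( - 2) * 11^(-1)*67^1  =  67/44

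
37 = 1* 37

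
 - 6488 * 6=-38928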